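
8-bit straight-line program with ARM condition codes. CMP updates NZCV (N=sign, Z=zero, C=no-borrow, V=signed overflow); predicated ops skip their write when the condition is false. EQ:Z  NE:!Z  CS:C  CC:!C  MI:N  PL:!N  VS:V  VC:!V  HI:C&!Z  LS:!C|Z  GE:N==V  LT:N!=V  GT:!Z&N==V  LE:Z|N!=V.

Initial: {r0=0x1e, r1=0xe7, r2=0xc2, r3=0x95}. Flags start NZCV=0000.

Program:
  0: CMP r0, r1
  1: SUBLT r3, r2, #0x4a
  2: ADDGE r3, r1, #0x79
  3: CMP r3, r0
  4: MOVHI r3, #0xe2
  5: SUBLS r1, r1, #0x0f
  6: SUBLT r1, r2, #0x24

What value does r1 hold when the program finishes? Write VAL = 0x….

0: ✓ CMP  NZCV=0000
1: · SUBLT
2: ✓ ADDGE  r3←0x60
3: ✓ CMP  NZCV=0010
4: ✓ MOVHI  r3←0xe2
5: · SUBLS
6: · SUBLT

VAL = 0xe7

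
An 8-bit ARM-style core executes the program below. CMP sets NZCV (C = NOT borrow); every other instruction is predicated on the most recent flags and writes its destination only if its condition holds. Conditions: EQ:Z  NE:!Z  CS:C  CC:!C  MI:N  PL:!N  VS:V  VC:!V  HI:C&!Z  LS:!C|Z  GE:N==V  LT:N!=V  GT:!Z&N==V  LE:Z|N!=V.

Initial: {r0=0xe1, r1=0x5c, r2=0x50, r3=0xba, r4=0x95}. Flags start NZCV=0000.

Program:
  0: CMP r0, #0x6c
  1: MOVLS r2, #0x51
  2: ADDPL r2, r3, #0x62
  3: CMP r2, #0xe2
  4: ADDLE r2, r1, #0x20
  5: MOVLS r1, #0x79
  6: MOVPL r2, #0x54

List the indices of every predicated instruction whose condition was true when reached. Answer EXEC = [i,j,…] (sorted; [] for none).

EXEC = [2,5,6]

0: ✓ CMP  NZCV=0011
1: · MOVLS
2: ✓ ADDPL  r2←0x1c
3: ✓ CMP  NZCV=0000
4: · ADDLE
5: ✓ MOVLS  r1←0x79
6: ✓ MOVPL  r2←0x54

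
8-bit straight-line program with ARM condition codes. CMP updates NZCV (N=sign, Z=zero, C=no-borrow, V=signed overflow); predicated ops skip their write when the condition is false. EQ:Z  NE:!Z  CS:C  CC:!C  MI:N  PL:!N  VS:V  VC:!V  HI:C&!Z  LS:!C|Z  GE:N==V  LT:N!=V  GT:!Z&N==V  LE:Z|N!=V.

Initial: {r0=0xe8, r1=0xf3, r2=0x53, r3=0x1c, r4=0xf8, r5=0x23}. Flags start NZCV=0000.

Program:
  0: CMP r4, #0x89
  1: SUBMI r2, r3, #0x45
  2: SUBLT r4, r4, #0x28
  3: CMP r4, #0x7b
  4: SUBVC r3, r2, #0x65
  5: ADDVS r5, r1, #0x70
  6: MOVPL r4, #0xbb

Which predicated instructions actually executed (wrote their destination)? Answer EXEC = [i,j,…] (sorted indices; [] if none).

[0] flags=0010 → (cmp)
[1] flags=0010 MI?F → skip
[2] flags=0010 LT?F → skip
[3] flags=0011 → (cmp)
[4] flags=0011 VC?F → skip
[5] flags=0011 VS?T → r5=0x63
[6] flags=0011 PL?T → r4=0xbb

EXEC = [5,6]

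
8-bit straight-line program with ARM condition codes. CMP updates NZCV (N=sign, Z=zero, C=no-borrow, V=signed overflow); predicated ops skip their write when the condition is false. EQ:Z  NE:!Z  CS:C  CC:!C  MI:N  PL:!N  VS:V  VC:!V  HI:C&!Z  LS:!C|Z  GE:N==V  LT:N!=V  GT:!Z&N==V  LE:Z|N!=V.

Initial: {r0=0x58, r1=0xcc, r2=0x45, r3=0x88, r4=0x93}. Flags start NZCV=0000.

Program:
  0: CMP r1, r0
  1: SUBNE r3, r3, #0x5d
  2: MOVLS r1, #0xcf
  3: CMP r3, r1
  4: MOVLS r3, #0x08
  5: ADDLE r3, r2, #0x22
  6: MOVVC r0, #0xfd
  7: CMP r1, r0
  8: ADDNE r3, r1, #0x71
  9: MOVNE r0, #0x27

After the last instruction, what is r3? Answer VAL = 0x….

0: ✓ CMP  NZCV=0011
1: ✓ SUBNE  r3←0x2b
2: · MOVLS
3: ✓ CMP  NZCV=0000
4: ✓ MOVLS  r3←0x08
5: · ADDLE
6: ✓ MOVVC  r0←0xfd
7: ✓ CMP  NZCV=1000
8: ✓ ADDNE  r3←0x3d
9: ✓ MOVNE  r0←0x27

VAL = 0x3d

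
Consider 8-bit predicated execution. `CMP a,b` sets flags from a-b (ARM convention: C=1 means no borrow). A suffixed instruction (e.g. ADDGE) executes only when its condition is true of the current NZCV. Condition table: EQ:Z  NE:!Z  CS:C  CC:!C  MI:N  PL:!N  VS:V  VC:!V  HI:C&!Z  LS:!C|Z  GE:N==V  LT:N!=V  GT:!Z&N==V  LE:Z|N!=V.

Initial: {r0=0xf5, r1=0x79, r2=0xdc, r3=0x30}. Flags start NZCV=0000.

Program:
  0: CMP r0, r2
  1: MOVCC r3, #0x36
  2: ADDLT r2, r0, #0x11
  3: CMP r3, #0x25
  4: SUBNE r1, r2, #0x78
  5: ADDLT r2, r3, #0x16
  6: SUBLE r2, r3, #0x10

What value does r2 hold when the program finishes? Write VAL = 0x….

[0] flags=0010 → (cmp)
[1] flags=0010 CC?F → skip
[2] flags=0010 LT?F → skip
[3] flags=0010 → (cmp)
[4] flags=0010 NE?T → r1=0x64
[5] flags=0010 LT?F → skip
[6] flags=0010 LE?F → skip

VAL = 0xdc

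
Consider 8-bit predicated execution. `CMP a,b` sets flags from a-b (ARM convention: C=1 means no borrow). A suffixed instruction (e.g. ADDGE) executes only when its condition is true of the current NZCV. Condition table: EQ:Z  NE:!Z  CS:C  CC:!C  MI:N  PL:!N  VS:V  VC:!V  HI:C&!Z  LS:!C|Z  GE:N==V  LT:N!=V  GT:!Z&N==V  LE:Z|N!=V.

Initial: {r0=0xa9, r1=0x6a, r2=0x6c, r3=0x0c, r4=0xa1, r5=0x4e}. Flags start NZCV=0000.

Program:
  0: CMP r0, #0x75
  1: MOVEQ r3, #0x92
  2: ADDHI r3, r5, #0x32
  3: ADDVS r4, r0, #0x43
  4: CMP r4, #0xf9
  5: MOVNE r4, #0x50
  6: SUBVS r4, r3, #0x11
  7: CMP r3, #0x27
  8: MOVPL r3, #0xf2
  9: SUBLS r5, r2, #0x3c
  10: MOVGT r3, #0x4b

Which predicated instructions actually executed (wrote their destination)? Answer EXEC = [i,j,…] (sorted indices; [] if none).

0: ✓ CMP  NZCV=0011
1: · MOVEQ
2: ✓ ADDHI  r3←0x80
3: ✓ ADDVS  r4←0xec
4: ✓ CMP  NZCV=1000
5: ✓ MOVNE  r4←0x50
6: · SUBVS
7: ✓ CMP  NZCV=0011
8: ✓ MOVPL  r3←0xf2
9: · SUBLS
10: · MOVGT

EXEC = [2,3,5,8]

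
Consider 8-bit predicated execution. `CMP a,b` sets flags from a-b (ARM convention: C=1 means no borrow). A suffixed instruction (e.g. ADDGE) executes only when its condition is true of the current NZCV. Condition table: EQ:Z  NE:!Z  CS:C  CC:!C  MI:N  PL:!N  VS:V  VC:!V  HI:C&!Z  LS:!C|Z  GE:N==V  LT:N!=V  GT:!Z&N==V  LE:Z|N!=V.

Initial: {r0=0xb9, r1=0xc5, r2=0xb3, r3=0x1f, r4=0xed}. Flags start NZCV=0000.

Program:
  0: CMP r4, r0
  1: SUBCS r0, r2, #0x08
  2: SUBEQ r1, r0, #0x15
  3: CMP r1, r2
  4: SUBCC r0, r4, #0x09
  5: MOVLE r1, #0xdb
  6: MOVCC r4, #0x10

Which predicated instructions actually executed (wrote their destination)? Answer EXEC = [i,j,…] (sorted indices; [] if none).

EXEC = [1]

0: ✓ CMP  NZCV=0010
1: ✓ SUBCS  r0←0xab
2: · SUBEQ
3: ✓ CMP  NZCV=0010
4: · SUBCC
5: · MOVLE
6: · MOVCC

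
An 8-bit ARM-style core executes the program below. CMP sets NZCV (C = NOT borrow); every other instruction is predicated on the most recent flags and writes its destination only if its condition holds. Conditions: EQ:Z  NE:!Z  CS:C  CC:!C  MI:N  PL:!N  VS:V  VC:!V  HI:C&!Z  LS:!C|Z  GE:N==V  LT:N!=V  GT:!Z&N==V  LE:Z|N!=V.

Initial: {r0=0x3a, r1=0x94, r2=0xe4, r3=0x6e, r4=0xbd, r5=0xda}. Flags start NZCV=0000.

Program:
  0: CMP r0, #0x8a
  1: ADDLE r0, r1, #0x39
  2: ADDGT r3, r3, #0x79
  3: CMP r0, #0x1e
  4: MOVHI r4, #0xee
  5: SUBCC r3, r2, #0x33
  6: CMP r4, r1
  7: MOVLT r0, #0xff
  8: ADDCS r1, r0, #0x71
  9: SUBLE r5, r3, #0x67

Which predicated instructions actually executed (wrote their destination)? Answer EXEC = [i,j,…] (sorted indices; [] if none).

EXEC = [2,4,8]

0: ✓ CMP  NZCV=1001
1: · ADDLE
2: ✓ ADDGT  r3←0xe7
3: ✓ CMP  NZCV=0010
4: ✓ MOVHI  r4←0xee
5: · SUBCC
6: ✓ CMP  NZCV=0010
7: · MOVLT
8: ✓ ADDCS  r1←0xab
9: · SUBLE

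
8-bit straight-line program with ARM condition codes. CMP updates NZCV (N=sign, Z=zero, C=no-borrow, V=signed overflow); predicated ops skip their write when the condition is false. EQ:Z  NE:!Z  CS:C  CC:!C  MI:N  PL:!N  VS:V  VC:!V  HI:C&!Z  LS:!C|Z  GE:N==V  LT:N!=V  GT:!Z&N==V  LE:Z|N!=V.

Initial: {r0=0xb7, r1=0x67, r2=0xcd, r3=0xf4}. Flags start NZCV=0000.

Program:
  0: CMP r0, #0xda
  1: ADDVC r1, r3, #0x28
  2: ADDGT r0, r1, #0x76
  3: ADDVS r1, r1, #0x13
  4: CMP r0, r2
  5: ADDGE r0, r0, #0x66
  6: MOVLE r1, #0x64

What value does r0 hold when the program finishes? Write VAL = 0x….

[0] flags=1000 → (cmp)
[1] flags=1000 VC?T → r1=0x1c
[2] flags=1000 GT?F → skip
[3] flags=1000 VS?F → skip
[4] flags=1000 → (cmp)
[5] flags=1000 GE?F → skip
[6] flags=1000 LE?T → r1=0x64

VAL = 0xb7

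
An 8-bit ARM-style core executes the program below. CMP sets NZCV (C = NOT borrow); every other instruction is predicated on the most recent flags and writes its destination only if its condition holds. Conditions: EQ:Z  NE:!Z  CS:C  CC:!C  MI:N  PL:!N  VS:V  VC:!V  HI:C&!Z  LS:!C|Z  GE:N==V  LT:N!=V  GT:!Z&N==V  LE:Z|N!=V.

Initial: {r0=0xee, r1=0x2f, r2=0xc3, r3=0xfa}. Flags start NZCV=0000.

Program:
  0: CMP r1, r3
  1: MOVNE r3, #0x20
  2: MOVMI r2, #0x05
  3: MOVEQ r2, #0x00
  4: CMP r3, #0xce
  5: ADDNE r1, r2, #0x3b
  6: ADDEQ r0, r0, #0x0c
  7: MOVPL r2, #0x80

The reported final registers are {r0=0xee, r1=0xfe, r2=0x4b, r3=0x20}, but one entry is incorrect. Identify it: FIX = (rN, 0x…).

FIX = (r2, 0x80)

[0] flags=0000 → (cmp)
[1] flags=0000 NE?T → r3=0x20
[2] flags=0000 MI?F → skip
[3] flags=0000 EQ?F → skip
[4] flags=0000 → (cmp)
[5] flags=0000 NE?T → r1=0xfe
[6] flags=0000 EQ?F → skip
[7] flags=0000 PL?T → r2=0x80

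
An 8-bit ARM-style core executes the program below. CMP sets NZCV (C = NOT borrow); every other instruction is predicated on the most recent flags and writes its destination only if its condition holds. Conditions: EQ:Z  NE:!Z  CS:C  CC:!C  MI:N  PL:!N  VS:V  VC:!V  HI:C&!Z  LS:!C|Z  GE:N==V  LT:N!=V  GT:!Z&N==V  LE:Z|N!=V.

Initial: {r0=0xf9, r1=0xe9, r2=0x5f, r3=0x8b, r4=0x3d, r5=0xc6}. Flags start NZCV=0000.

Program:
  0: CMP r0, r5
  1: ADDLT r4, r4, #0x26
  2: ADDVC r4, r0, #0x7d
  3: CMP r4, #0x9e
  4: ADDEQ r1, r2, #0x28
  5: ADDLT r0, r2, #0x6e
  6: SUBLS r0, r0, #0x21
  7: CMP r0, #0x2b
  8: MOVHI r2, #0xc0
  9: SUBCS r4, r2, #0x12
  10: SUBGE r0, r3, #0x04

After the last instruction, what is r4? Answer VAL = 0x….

VAL = 0xae

0: ✓ CMP  NZCV=0010
1: · ADDLT
2: ✓ ADDVC  r4←0x76
3: ✓ CMP  NZCV=1001
4: · ADDEQ
5: · ADDLT
6: ✓ SUBLS  r0←0xd8
7: ✓ CMP  NZCV=1010
8: ✓ MOVHI  r2←0xc0
9: ✓ SUBCS  r4←0xae
10: · SUBGE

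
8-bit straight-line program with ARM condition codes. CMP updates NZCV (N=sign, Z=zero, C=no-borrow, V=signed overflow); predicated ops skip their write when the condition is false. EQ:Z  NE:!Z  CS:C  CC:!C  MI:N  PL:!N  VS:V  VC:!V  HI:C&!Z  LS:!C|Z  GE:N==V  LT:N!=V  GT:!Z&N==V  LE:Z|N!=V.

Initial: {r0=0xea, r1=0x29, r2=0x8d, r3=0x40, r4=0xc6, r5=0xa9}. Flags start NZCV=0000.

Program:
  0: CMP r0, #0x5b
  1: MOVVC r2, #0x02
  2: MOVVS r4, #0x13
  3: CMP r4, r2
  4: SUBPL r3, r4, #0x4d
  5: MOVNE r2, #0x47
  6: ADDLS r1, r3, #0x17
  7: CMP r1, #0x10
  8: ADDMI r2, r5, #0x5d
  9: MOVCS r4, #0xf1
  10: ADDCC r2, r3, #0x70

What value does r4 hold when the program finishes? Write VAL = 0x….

VAL = 0xf1

0: ✓ CMP  NZCV=1010
1: ✓ MOVVC  r2←0x02
2: · MOVVS
3: ✓ CMP  NZCV=1010
4: · SUBPL
5: ✓ MOVNE  r2←0x47
6: · ADDLS
7: ✓ CMP  NZCV=0010
8: · ADDMI
9: ✓ MOVCS  r4←0xf1
10: · ADDCC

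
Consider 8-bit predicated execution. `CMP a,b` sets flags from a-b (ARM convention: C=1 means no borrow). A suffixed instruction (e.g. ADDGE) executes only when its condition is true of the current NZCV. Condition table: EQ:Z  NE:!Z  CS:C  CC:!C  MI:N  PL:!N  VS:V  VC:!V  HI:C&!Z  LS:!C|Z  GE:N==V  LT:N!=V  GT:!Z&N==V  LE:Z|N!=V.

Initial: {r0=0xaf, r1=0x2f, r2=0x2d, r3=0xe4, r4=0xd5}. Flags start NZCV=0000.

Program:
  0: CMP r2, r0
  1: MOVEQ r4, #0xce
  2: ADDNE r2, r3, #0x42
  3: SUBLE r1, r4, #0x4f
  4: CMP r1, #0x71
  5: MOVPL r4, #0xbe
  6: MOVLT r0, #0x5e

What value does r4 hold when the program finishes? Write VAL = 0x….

VAL = 0xd5

[0] flags=0000 → (cmp)
[1] flags=0000 EQ?F → skip
[2] flags=0000 NE?T → r2=0x26
[3] flags=0000 LE?F → skip
[4] flags=1000 → (cmp)
[5] flags=1000 PL?F → skip
[6] flags=1000 LT?T → r0=0x5e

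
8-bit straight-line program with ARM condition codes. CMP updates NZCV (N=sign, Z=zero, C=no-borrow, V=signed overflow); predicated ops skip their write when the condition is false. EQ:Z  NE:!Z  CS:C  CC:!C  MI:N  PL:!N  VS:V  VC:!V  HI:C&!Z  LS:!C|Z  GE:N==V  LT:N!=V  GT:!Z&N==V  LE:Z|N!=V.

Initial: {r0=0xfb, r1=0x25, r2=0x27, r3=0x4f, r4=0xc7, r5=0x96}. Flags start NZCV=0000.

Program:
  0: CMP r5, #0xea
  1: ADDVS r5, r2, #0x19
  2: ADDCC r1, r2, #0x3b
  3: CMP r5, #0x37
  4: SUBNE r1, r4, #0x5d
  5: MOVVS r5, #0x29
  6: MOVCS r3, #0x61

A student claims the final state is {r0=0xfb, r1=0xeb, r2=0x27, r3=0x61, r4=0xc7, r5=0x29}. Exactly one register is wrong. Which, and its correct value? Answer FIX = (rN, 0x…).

0: ✓ CMP  NZCV=1000
1: · ADDVS
2: ✓ ADDCC  r1←0x62
3: ✓ CMP  NZCV=0011
4: ✓ SUBNE  r1←0x6a
5: ✓ MOVVS  r5←0x29
6: ✓ MOVCS  r3←0x61

FIX = (r1, 0x6a)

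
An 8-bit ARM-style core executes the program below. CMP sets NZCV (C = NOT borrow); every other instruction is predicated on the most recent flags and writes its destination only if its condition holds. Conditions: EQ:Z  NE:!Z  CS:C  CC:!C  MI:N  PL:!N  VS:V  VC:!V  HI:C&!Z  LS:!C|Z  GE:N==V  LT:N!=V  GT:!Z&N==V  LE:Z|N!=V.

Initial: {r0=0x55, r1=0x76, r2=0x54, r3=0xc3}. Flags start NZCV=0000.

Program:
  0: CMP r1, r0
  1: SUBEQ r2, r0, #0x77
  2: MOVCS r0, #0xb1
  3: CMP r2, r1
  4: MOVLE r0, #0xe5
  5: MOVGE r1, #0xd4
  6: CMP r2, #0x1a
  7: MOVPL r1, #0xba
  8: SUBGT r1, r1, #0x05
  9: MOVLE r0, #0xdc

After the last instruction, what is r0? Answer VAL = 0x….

0: ✓ CMP  NZCV=0010
1: · SUBEQ
2: ✓ MOVCS  r0←0xb1
3: ✓ CMP  NZCV=1000
4: ✓ MOVLE  r0←0xe5
5: · MOVGE
6: ✓ CMP  NZCV=0010
7: ✓ MOVPL  r1←0xba
8: ✓ SUBGT  r1←0xb5
9: · MOVLE

VAL = 0xe5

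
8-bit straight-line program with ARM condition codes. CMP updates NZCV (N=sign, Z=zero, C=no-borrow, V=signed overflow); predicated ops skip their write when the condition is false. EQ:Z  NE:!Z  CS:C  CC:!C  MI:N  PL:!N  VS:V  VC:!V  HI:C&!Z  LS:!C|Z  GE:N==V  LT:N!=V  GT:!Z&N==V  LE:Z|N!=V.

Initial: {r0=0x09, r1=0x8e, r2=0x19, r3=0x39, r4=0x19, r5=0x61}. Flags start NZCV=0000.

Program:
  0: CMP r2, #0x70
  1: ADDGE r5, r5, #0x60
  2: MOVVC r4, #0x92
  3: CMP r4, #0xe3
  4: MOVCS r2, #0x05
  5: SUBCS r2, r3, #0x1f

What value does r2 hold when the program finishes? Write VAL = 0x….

VAL = 0x19

0: ✓ CMP  NZCV=1000
1: · ADDGE
2: ✓ MOVVC  r4←0x92
3: ✓ CMP  NZCV=1000
4: · MOVCS
5: · SUBCS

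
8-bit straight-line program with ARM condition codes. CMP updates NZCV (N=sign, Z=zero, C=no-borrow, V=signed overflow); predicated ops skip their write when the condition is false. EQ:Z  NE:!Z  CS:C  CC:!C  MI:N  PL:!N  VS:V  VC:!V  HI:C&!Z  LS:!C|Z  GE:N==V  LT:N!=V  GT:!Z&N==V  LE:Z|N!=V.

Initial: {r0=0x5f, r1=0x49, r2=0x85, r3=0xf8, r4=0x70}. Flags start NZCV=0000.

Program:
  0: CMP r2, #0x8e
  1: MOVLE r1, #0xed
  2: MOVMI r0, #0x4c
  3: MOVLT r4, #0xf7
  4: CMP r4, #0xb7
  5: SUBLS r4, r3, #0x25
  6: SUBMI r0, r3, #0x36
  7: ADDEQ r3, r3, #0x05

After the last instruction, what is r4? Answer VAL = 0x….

VAL = 0xf7

[0] flags=1000 → (cmp)
[1] flags=1000 LE?T → r1=0xed
[2] flags=1000 MI?T → r0=0x4c
[3] flags=1000 LT?T → r4=0xf7
[4] flags=0010 → (cmp)
[5] flags=0010 LS?F → skip
[6] flags=0010 MI?F → skip
[7] flags=0010 EQ?F → skip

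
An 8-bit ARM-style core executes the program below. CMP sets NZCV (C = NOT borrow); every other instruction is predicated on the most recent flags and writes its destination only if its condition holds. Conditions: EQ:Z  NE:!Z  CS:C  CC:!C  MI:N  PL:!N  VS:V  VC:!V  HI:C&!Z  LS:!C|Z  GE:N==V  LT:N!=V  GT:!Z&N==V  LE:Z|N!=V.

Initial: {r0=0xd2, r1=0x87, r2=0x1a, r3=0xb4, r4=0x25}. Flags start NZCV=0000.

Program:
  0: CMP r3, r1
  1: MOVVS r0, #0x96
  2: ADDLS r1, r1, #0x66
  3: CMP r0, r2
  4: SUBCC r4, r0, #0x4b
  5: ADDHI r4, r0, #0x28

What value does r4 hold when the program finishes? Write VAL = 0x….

[0] flags=0010 → (cmp)
[1] flags=0010 VS?F → skip
[2] flags=0010 LS?F → skip
[3] flags=1010 → (cmp)
[4] flags=1010 CC?F → skip
[5] flags=1010 HI?T → r4=0xfa

VAL = 0xfa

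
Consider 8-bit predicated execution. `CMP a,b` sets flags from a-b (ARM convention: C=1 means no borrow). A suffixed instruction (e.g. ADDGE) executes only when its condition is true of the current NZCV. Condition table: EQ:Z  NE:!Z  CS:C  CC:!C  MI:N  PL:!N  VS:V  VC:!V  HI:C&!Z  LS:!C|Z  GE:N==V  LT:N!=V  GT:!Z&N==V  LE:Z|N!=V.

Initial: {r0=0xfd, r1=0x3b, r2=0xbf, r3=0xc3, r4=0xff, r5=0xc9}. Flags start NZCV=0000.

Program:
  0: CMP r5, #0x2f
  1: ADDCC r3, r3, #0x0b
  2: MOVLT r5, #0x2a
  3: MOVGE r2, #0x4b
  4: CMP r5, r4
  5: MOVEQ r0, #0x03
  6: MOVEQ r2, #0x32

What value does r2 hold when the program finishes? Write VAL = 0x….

VAL = 0xbf

[0] flags=1010 → (cmp)
[1] flags=1010 CC?F → skip
[2] flags=1010 LT?T → r5=0x2a
[3] flags=1010 GE?F → skip
[4] flags=0000 → (cmp)
[5] flags=0000 EQ?F → skip
[6] flags=0000 EQ?F → skip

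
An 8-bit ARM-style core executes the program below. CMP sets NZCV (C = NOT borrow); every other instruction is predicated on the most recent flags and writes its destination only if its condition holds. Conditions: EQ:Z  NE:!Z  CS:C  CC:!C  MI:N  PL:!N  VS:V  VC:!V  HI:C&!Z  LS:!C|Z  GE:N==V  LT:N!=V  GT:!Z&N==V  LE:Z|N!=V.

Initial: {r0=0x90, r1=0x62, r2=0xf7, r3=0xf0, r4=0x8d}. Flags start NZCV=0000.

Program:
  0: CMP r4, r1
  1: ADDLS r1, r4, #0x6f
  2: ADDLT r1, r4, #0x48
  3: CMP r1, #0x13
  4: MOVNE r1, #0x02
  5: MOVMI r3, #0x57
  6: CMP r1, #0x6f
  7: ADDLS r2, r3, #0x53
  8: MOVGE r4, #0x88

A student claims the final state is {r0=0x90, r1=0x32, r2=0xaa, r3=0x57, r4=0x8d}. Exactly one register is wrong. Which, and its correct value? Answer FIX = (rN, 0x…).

0: ✓ CMP  NZCV=0011
1: · ADDLS
2: ✓ ADDLT  r1←0xd5
3: ✓ CMP  NZCV=1010
4: ✓ MOVNE  r1←0x02
5: ✓ MOVMI  r3←0x57
6: ✓ CMP  NZCV=1000
7: ✓ ADDLS  r2←0xaa
8: · MOVGE

FIX = (r1, 0x02)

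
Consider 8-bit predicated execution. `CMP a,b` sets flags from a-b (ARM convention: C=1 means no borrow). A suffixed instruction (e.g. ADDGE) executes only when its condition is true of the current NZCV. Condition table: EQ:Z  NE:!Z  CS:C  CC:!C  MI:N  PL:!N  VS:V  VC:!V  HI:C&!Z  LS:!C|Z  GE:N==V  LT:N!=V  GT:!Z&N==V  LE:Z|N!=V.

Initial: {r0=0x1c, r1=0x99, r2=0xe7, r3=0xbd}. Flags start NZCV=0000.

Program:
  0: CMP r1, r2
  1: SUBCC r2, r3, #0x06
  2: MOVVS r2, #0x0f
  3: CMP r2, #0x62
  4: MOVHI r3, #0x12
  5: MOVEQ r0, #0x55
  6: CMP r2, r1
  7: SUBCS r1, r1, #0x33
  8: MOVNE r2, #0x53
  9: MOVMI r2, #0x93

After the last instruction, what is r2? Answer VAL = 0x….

0: ✓ CMP  NZCV=1000
1: ✓ SUBCC  r2←0xb7
2: · MOVVS
3: ✓ CMP  NZCV=0011
4: ✓ MOVHI  r3←0x12
5: · MOVEQ
6: ✓ CMP  NZCV=0010
7: ✓ SUBCS  r1←0x66
8: ✓ MOVNE  r2←0x53
9: · MOVMI

VAL = 0x53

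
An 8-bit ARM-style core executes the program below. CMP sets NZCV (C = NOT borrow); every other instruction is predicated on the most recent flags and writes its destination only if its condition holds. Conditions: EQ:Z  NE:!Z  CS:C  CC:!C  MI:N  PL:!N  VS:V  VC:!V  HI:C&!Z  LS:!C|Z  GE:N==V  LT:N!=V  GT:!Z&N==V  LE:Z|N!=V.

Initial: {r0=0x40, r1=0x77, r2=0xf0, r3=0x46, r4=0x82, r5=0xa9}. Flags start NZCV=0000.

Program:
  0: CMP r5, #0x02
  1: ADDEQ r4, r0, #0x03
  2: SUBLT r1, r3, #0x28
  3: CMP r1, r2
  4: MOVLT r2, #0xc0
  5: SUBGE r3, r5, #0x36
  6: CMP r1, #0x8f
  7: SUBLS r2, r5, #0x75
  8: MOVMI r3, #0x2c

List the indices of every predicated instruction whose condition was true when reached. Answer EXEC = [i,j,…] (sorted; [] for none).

0: ✓ CMP  NZCV=1010
1: · ADDEQ
2: ✓ SUBLT  r1←0x1e
3: ✓ CMP  NZCV=0000
4: · MOVLT
5: ✓ SUBGE  r3←0x73
6: ✓ CMP  NZCV=1001
7: ✓ SUBLS  r2←0x34
8: ✓ MOVMI  r3←0x2c

EXEC = [2,5,7,8]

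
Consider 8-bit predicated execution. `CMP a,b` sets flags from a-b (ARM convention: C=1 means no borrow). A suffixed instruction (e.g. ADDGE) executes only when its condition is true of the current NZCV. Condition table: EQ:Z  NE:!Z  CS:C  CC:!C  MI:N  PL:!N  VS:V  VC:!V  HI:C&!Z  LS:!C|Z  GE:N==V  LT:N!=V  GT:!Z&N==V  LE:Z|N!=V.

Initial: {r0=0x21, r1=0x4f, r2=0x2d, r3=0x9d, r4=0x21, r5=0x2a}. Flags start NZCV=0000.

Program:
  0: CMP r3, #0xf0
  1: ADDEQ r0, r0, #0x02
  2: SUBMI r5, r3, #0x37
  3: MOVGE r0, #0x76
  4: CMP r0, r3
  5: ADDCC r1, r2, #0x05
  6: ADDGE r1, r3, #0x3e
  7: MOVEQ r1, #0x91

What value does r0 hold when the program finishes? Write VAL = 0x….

VAL = 0x21

0: ✓ CMP  NZCV=1000
1: · ADDEQ
2: ✓ SUBMI  r5←0x66
3: · MOVGE
4: ✓ CMP  NZCV=1001
5: ✓ ADDCC  r1←0x32
6: ✓ ADDGE  r1←0xdb
7: · MOVEQ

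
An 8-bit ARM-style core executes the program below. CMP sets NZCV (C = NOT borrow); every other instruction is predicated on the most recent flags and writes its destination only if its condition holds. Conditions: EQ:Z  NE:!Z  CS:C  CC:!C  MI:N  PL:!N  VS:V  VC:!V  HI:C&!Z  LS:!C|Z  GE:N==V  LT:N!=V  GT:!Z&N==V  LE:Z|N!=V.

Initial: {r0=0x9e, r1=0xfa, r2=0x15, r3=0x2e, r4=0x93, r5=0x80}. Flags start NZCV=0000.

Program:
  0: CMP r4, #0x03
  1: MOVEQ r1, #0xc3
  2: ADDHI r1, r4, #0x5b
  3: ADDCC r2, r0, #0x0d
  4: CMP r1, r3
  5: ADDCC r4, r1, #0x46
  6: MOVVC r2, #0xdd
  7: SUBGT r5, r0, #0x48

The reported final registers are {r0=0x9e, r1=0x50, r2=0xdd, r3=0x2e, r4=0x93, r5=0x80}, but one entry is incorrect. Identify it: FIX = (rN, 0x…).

FIX = (r1, 0xee)

[0] flags=1010 → (cmp)
[1] flags=1010 EQ?F → skip
[2] flags=1010 HI?T → r1=0xee
[3] flags=1010 CC?F → skip
[4] flags=1010 → (cmp)
[5] flags=1010 CC?F → skip
[6] flags=1010 VC?T → r2=0xdd
[7] flags=1010 GT?F → skip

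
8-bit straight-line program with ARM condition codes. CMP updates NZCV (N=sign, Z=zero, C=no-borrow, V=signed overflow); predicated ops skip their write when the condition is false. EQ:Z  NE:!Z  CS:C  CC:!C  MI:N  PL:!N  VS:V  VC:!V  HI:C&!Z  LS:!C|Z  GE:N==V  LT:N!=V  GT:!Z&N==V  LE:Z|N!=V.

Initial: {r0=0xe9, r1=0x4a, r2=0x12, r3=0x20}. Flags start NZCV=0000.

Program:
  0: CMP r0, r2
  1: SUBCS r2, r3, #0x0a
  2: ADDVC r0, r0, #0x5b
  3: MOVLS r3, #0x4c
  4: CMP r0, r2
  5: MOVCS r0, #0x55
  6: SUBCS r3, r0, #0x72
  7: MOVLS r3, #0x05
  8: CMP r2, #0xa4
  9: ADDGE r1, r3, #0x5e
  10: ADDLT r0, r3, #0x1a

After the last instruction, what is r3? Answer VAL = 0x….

VAL = 0xe3

[0] flags=1010 → (cmp)
[1] flags=1010 CS?T → r2=0x16
[2] flags=1010 VC?T → r0=0x44
[3] flags=1010 LS?F → skip
[4] flags=0010 → (cmp)
[5] flags=0010 CS?T → r0=0x55
[6] flags=0010 CS?T → r3=0xe3
[7] flags=0010 LS?F → skip
[8] flags=0000 → (cmp)
[9] flags=0000 GE?T → r1=0x41
[10] flags=0000 LT?F → skip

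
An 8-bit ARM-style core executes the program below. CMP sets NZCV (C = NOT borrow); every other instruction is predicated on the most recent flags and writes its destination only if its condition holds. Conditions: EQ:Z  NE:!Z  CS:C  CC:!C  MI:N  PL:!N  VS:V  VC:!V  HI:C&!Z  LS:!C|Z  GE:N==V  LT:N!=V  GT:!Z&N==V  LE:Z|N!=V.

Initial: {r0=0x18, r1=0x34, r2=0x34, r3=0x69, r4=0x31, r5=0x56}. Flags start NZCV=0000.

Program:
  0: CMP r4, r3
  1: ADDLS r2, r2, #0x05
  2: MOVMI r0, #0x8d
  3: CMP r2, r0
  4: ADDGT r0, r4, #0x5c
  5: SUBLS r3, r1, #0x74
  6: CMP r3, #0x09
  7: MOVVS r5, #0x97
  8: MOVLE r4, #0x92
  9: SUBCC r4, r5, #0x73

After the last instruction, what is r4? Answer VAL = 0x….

[0] flags=1000 → (cmp)
[1] flags=1000 LS?T → r2=0x39
[2] flags=1000 MI?T → r0=0x8d
[3] flags=1001 → (cmp)
[4] flags=1001 GT?T → r0=0x8d
[5] flags=1001 LS?T → r3=0xc0
[6] flags=1010 → (cmp)
[7] flags=1010 VS?F → skip
[8] flags=1010 LE?T → r4=0x92
[9] flags=1010 CC?F → skip

VAL = 0x92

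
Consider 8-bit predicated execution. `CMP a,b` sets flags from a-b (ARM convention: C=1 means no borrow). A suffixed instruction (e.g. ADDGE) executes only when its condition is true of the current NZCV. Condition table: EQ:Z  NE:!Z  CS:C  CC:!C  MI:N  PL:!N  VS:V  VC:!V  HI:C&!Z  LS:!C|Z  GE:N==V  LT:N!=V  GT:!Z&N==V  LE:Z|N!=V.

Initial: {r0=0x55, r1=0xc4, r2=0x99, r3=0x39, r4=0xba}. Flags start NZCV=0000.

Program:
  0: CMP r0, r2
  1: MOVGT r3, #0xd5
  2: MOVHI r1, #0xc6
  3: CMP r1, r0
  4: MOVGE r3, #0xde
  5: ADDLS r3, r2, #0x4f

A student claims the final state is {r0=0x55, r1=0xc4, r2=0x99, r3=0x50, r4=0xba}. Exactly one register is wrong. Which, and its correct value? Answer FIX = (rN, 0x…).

0: ✓ CMP  NZCV=1001
1: ✓ MOVGT  r3←0xd5
2: · MOVHI
3: ✓ CMP  NZCV=0011
4: · MOVGE
5: · ADDLS

FIX = (r3, 0xd5)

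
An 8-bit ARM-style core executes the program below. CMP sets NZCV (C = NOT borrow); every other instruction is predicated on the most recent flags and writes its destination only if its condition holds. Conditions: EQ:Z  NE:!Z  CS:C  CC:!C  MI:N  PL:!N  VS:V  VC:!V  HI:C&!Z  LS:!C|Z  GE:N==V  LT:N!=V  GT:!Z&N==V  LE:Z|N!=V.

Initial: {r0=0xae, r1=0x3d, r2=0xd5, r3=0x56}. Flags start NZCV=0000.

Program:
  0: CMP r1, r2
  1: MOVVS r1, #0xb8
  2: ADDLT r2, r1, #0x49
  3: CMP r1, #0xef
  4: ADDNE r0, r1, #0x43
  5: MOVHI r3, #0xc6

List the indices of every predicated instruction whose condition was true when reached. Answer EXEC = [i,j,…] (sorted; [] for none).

[0] flags=0000 → (cmp)
[1] flags=0000 VS?F → skip
[2] flags=0000 LT?F → skip
[3] flags=0000 → (cmp)
[4] flags=0000 NE?T → r0=0x80
[5] flags=0000 HI?F → skip

EXEC = [4]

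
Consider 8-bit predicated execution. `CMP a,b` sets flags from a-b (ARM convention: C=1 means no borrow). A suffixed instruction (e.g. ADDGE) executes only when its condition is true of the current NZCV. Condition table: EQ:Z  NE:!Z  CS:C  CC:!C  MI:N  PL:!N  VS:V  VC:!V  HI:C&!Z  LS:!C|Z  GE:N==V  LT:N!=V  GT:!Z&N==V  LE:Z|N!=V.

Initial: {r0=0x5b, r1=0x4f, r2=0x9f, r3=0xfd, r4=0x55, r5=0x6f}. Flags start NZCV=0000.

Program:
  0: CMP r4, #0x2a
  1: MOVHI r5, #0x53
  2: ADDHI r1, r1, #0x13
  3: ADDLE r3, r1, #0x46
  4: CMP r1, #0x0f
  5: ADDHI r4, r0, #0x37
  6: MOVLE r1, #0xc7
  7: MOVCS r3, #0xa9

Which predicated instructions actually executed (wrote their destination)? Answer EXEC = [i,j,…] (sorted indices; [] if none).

[0] flags=0010 → (cmp)
[1] flags=0010 HI?T → r5=0x53
[2] flags=0010 HI?T → r1=0x62
[3] flags=0010 LE?F → skip
[4] flags=0010 → (cmp)
[5] flags=0010 HI?T → r4=0x92
[6] flags=0010 LE?F → skip
[7] flags=0010 CS?T → r3=0xa9

EXEC = [1,2,5,7]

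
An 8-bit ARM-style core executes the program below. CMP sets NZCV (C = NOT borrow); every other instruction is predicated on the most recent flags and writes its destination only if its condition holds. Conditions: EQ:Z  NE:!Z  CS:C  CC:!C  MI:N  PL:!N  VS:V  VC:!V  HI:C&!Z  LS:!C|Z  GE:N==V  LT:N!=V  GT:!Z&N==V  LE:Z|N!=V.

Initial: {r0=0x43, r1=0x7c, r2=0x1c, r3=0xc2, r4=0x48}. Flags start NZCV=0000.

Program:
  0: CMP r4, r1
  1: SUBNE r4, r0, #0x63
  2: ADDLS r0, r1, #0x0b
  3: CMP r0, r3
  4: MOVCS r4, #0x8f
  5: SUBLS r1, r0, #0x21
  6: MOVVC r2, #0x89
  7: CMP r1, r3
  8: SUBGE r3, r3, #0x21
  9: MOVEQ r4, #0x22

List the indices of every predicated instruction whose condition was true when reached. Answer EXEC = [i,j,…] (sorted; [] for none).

EXEC = [1,2,5,6,8]

[0] flags=1000 → (cmp)
[1] flags=1000 NE?T → r4=0xe0
[2] flags=1000 LS?T → r0=0x87
[3] flags=1000 → (cmp)
[4] flags=1000 CS?F → skip
[5] flags=1000 LS?T → r1=0x66
[6] flags=1000 VC?T → r2=0x89
[7] flags=1001 → (cmp)
[8] flags=1001 GE?T → r3=0xa1
[9] flags=1001 EQ?F → skip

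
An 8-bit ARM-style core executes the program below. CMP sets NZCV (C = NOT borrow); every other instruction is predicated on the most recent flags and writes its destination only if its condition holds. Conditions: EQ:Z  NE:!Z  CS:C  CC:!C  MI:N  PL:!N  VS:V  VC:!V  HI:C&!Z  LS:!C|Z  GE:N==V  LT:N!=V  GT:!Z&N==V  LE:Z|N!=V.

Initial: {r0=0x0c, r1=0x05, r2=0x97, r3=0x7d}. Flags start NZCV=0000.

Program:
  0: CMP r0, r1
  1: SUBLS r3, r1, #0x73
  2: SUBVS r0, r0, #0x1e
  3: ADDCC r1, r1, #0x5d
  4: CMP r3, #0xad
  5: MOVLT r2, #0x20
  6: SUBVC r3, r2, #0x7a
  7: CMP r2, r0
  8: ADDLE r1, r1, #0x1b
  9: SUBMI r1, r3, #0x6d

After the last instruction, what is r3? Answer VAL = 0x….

VAL = 0x7d

[0] flags=0010 → (cmp)
[1] flags=0010 LS?F → skip
[2] flags=0010 VS?F → skip
[3] flags=0010 CC?F → skip
[4] flags=1001 → (cmp)
[5] flags=1001 LT?F → skip
[6] flags=1001 VC?F → skip
[7] flags=1010 → (cmp)
[8] flags=1010 LE?T → r1=0x20
[9] flags=1010 MI?T → r1=0x10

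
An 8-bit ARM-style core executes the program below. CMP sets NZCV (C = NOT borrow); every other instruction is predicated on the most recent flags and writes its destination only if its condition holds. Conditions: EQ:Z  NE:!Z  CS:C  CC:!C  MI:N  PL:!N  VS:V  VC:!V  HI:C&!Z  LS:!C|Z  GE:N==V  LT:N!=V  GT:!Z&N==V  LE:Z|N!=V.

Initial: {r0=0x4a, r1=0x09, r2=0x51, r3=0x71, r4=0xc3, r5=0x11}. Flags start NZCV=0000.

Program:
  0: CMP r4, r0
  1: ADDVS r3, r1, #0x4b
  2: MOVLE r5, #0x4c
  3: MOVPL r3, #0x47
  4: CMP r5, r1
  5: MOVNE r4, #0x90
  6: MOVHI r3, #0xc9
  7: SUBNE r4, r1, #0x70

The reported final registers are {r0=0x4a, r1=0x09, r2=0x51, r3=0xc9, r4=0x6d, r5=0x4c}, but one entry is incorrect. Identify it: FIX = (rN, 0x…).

FIX = (r4, 0x99)

[0] flags=0011 → (cmp)
[1] flags=0011 VS?T → r3=0x54
[2] flags=0011 LE?T → r5=0x4c
[3] flags=0011 PL?T → r3=0x47
[4] flags=0010 → (cmp)
[5] flags=0010 NE?T → r4=0x90
[6] flags=0010 HI?T → r3=0xc9
[7] flags=0010 NE?T → r4=0x99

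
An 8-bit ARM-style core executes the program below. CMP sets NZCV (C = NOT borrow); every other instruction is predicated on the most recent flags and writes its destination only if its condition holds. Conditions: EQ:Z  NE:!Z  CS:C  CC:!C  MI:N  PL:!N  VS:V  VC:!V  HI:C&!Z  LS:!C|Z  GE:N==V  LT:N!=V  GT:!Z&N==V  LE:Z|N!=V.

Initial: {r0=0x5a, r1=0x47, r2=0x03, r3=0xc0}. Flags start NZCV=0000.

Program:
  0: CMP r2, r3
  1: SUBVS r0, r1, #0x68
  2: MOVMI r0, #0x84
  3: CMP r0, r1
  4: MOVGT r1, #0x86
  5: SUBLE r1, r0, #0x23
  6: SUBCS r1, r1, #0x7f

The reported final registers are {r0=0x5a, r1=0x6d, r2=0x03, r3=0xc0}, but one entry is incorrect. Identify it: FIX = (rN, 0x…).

0: ✓ CMP  NZCV=0000
1: · SUBVS
2: · MOVMI
3: ✓ CMP  NZCV=0010
4: ✓ MOVGT  r1←0x86
5: · SUBLE
6: ✓ SUBCS  r1←0x07

FIX = (r1, 0x07)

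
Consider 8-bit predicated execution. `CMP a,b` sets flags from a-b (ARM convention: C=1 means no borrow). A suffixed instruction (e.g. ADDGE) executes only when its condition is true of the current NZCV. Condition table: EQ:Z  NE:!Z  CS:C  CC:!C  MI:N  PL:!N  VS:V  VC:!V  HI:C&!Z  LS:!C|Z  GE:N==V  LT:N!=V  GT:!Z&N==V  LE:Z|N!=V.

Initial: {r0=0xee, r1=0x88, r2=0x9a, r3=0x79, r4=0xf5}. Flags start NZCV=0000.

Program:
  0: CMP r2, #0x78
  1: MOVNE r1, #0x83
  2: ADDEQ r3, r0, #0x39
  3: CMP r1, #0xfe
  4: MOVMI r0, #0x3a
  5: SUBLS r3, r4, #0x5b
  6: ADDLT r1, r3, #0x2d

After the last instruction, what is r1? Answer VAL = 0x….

0: ✓ CMP  NZCV=0011
1: ✓ MOVNE  r1←0x83
2: · ADDEQ
3: ✓ CMP  NZCV=1000
4: ✓ MOVMI  r0←0x3a
5: ✓ SUBLS  r3←0x9a
6: ✓ ADDLT  r1←0xc7

VAL = 0xc7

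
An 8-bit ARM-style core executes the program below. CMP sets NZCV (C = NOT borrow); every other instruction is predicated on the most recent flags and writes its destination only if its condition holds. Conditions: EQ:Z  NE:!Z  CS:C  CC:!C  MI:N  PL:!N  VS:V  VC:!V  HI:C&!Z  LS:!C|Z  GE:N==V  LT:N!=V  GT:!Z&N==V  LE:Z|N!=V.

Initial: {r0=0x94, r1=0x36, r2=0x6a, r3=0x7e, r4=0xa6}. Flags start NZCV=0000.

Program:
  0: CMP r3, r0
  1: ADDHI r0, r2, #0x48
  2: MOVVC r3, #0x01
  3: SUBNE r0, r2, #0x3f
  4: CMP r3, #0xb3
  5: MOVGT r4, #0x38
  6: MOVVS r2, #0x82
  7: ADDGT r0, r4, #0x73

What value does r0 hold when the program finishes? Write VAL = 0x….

VAL = 0xab

0: ✓ CMP  NZCV=1001
1: · ADDHI
2: · MOVVC
3: ✓ SUBNE  r0←0x2b
4: ✓ CMP  NZCV=1001
5: ✓ MOVGT  r4←0x38
6: ✓ MOVVS  r2←0x82
7: ✓ ADDGT  r0←0xab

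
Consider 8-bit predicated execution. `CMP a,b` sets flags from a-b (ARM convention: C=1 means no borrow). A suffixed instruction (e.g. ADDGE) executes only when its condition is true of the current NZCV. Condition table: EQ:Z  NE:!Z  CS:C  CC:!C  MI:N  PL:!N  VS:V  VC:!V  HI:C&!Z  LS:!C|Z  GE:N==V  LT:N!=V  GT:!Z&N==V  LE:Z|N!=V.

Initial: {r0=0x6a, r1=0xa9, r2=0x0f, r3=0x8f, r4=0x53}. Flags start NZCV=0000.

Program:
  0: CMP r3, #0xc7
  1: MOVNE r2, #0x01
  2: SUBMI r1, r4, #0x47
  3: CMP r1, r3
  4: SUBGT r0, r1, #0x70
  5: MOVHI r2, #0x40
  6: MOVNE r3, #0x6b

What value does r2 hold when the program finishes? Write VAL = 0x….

0: ✓ CMP  NZCV=1000
1: ✓ MOVNE  r2←0x01
2: ✓ SUBMI  r1←0x0c
3: ✓ CMP  NZCV=0000
4: ✓ SUBGT  r0←0x9c
5: · MOVHI
6: ✓ MOVNE  r3←0x6b

VAL = 0x01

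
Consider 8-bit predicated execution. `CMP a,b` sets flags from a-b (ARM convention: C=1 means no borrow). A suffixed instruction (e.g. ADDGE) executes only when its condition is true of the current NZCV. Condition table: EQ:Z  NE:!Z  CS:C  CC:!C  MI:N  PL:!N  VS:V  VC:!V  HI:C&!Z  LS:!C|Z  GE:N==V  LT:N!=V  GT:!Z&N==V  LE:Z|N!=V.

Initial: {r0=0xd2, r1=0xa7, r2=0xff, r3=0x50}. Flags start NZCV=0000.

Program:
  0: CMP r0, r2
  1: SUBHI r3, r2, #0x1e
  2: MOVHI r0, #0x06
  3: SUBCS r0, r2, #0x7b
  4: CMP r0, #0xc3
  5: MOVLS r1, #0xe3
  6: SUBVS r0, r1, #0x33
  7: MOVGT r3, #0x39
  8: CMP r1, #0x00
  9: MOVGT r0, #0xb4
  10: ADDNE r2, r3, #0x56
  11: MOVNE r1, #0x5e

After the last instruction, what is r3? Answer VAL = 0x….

[0] flags=1000 → (cmp)
[1] flags=1000 HI?F → skip
[2] flags=1000 HI?F → skip
[3] flags=1000 CS?F → skip
[4] flags=0010 → (cmp)
[5] flags=0010 LS?F → skip
[6] flags=0010 VS?F → skip
[7] flags=0010 GT?T → r3=0x39
[8] flags=1010 → (cmp)
[9] flags=1010 GT?F → skip
[10] flags=1010 NE?T → r2=0x8f
[11] flags=1010 NE?T → r1=0x5e

VAL = 0x39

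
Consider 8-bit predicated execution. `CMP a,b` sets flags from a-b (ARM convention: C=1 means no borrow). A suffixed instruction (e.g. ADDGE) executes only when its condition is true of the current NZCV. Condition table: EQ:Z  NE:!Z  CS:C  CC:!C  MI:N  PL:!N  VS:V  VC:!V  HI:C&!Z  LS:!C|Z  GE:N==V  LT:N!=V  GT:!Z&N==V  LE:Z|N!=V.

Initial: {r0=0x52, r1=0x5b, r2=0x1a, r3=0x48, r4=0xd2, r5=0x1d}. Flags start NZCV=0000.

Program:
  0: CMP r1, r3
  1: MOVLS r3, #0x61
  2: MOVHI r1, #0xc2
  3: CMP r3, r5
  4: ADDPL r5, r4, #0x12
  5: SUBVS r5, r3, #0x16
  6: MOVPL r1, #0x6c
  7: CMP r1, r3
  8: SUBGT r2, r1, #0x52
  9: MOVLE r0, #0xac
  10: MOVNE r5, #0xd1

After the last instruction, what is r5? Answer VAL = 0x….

VAL = 0xd1

0: ✓ CMP  NZCV=0010
1: · MOVLS
2: ✓ MOVHI  r1←0xc2
3: ✓ CMP  NZCV=0010
4: ✓ ADDPL  r5←0xe4
5: · SUBVS
6: ✓ MOVPL  r1←0x6c
7: ✓ CMP  NZCV=0010
8: ✓ SUBGT  r2←0x1a
9: · MOVLE
10: ✓ MOVNE  r5←0xd1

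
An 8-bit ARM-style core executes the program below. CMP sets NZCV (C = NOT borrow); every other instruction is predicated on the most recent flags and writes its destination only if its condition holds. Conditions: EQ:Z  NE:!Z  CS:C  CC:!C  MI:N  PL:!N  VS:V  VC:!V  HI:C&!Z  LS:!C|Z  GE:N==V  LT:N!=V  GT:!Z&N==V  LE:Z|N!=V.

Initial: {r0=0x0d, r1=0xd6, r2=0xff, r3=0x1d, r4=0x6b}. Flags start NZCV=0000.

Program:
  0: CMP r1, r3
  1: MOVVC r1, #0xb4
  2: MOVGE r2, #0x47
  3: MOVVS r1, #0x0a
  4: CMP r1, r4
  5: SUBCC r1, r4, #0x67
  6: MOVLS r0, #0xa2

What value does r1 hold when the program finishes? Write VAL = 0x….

[0] flags=1010 → (cmp)
[1] flags=1010 VC?T → r1=0xb4
[2] flags=1010 GE?F → skip
[3] flags=1010 VS?F → skip
[4] flags=0011 → (cmp)
[5] flags=0011 CC?F → skip
[6] flags=0011 LS?F → skip

VAL = 0xb4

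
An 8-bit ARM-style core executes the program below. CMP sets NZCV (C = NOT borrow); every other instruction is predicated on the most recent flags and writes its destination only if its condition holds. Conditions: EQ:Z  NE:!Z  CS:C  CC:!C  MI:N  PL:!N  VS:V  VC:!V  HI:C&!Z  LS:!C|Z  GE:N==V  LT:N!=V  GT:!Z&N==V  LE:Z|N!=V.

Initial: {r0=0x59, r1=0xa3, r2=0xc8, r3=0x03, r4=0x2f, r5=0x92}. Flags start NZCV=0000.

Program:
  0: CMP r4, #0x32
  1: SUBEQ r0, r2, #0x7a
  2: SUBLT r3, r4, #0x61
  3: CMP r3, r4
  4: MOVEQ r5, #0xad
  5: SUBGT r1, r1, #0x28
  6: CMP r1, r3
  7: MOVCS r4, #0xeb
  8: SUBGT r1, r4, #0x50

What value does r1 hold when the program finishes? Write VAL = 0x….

VAL = 0xa3

[0] flags=1000 → (cmp)
[1] flags=1000 EQ?F → skip
[2] flags=1000 LT?T → r3=0xce
[3] flags=1010 → (cmp)
[4] flags=1010 EQ?F → skip
[5] flags=1010 GT?F → skip
[6] flags=1000 → (cmp)
[7] flags=1000 CS?F → skip
[8] flags=1000 GT?F → skip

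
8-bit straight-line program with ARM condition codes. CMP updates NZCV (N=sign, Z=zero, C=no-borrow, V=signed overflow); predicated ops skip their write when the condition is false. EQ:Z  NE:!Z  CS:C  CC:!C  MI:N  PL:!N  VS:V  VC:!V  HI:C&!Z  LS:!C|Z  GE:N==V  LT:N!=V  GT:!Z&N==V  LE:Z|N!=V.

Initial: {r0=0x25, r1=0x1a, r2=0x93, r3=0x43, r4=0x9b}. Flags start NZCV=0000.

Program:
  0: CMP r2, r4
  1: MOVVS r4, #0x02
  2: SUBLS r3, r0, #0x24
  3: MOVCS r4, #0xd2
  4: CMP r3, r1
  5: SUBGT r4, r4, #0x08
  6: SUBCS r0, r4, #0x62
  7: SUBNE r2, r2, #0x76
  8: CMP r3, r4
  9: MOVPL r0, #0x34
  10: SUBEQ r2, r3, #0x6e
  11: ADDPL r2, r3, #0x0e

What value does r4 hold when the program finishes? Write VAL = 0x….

VAL = 0x9b

0: ✓ CMP  NZCV=1000
1: · MOVVS
2: ✓ SUBLS  r3←0x01
3: · MOVCS
4: ✓ CMP  NZCV=1000
5: · SUBGT
6: · SUBCS
7: ✓ SUBNE  r2←0x1d
8: ✓ CMP  NZCV=0000
9: ✓ MOVPL  r0←0x34
10: · SUBEQ
11: ✓ ADDPL  r2←0x0f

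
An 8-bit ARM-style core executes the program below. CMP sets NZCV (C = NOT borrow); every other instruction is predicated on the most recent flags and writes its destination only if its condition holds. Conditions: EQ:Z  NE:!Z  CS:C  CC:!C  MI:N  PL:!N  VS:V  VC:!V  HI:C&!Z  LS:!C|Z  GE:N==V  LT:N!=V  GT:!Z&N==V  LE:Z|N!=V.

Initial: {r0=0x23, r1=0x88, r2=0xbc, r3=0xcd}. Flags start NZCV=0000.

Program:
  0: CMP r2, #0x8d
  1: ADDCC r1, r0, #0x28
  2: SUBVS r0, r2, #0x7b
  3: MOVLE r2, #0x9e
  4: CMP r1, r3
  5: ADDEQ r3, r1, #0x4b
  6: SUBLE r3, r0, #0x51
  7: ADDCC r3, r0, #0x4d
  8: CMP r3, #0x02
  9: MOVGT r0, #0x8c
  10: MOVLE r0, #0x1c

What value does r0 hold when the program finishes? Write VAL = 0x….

0: ✓ CMP  NZCV=0010
1: · ADDCC
2: · SUBVS
3: · MOVLE
4: ✓ CMP  NZCV=1000
5: · ADDEQ
6: ✓ SUBLE  r3←0xd2
7: ✓ ADDCC  r3←0x70
8: ✓ CMP  NZCV=0010
9: ✓ MOVGT  r0←0x8c
10: · MOVLE

VAL = 0x8c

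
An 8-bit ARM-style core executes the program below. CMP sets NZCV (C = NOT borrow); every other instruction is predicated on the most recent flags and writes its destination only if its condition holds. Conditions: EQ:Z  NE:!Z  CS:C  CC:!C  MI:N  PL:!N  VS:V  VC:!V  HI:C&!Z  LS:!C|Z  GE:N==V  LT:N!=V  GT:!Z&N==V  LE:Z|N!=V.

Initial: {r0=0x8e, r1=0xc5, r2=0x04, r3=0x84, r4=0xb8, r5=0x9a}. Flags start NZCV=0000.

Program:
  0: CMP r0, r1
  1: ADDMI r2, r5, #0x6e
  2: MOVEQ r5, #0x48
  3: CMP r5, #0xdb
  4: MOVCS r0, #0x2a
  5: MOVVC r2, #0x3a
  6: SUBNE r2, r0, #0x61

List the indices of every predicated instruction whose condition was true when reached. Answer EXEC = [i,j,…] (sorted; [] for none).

0: ✓ CMP  NZCV=1000
1: ✓ ADDMI  r2←0x08
2: · MOVEQ
3: ✓ CMP  NZCV=1000
4: · MOVCS
5: ✓ MOVVC  r2←0x3a
6: ✓ SUBNE  r2←0x2d

EXEC = [1,5,6]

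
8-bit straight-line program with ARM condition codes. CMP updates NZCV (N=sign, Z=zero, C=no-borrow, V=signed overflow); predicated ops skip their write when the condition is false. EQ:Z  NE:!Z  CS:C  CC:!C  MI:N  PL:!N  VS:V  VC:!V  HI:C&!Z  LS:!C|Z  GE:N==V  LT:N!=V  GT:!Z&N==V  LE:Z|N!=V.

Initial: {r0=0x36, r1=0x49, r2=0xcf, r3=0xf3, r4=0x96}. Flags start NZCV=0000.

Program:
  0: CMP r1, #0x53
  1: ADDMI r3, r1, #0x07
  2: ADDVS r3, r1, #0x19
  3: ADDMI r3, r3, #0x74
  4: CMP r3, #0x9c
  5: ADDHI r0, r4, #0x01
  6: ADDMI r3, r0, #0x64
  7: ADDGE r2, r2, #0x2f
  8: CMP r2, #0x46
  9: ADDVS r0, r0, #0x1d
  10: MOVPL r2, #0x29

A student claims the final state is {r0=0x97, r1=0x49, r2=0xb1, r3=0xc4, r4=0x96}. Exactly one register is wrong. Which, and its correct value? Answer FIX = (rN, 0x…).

FIX = (r2, 0xfe)

0: ✓ CMP  NZCV=1000
1: ✓ ADDMI  r3←0x50
2: · ADDVS
3: ✓ ADDMI  r3←0xc4
4: ✓ CMP  NZCV=0010
5: ✓ ADDHI  r0←0x97
6: · ADDMI
7: ✓ ADDGE  r2←0xfe
8: ✓ CMP  NZCV=1010
9: · ADDVS
10: · MOVPL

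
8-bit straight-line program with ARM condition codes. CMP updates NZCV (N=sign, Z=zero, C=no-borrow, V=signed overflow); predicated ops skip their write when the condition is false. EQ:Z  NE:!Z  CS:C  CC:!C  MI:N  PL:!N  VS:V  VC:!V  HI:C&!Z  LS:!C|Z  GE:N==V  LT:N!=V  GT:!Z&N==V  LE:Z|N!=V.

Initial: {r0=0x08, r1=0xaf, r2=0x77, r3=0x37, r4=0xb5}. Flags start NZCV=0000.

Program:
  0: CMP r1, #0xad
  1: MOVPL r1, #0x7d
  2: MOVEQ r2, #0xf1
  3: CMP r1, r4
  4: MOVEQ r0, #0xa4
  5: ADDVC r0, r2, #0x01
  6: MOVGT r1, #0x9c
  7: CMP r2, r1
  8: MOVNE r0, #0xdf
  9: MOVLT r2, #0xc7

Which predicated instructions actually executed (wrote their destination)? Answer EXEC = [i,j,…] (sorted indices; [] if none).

EXEC = [1,6,8]

[0] flags=0010 → (cmp)
[1] flags=0010 PL?T → r1=0x7d
[2] flags=0010 EQ?F → skip
[3] flags=1001 → (cmp)
[4] flags=1001 EQ?F → skip
[5] flags=1001 VC?F → skip
[6] flags=1001 GT?T → r1=0x9c
[7] flags=1001 → (cmp)
[8] flags=1001 NE?T → r0=0xdf
[9] flags=1001 LT?F → skip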